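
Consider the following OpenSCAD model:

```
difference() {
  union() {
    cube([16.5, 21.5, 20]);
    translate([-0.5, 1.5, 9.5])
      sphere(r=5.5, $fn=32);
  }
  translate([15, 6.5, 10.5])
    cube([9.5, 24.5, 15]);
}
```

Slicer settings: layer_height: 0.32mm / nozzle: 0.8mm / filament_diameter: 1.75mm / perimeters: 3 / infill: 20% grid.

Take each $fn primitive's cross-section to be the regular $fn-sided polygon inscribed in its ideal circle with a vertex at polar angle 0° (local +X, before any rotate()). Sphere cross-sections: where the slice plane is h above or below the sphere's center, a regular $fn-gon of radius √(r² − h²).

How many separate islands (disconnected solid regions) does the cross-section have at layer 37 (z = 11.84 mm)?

At z = 11.84 mm: the cube (footprint 16.5×21.5) is included at this height; the r=5.5 sphere at (-0.5, 1.5) slices to a regular 32-gon of circumradius 4.977 (√(r²−h²) with h=2.34 from center); Taking the union: the regions partially overlap (shared area 23.43 mm²), so overlapping operands fuse into one piece — 1 connected region; the cube at (15, 6.5) is present — its section is the full 9.5×24.5 rectangle; After the difference (first − rest): starting from that combined region, the 9.5×24.5 cube at (15, 6.5) partially overlaps it — only the 22.50 mm² overlap (of its 232.75 mm²) is removed, clipping the outline — 1 connected region. Overall, the cross-section is a single solid region. Island count = 1.

1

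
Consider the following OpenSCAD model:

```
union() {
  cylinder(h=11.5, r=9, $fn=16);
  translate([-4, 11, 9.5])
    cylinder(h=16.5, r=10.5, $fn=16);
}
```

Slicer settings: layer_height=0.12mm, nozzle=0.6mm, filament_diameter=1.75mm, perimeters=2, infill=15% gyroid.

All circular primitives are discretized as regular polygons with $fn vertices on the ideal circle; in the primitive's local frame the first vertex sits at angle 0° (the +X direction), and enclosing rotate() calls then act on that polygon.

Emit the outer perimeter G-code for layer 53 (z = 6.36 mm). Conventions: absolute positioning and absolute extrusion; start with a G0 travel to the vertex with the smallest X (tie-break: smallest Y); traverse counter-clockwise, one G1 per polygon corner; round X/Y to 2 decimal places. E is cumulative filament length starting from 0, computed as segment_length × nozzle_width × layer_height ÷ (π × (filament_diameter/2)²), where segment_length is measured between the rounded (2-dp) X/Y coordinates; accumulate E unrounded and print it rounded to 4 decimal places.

At z = 6.36 mm: the r=9 cylinder contributes a regular 16-gon of circumradius 9; the cylinder at (-4, 11) does not reach this height (z outside [9.5, 26]); Taking the union: only the r=9 cylinder is present, so the union is just that shape — 1 connected region. The outline is a single polygon with 16 vertices. Extrusion per mm of travel: 0.6 × 0.12 / (π × 0.875²) = 0.029934. Accumulating E over each segment gives final E = 1.6810.

G0 X-9.00 Y0.00 Z6.36
G1 X-8.31 Y-3.44 E0.1050
G1 X-6.36 Y-6.36 E0.2101
G1 X-3.44 Y-8.31 E0.3152
G1 X0.00 Y-9.00 E0.4203
G1 X3.44 Y-8.31 E0.5253
G1 X6.36 Y-6.36 E0.6304
G1 X8.31 Y-3.44 E0.7355
G1 X9.00 Y0.00 E0.8405
G1 X8.31 Y3.44 E0.9455
G1 X6.36 Y6.36 E1.0507
G1 X3.44 Y8.31 E1.1558
G1 X0.00 Y9.00 E1.2608
G1 X-3.44 Y8.31 E1.3658
G1 X-6.36 Y6.36 E1.4709
G1 X-8.31 Y3.44 E1.5760
G1 X-9.00 Y0.00 E1.6810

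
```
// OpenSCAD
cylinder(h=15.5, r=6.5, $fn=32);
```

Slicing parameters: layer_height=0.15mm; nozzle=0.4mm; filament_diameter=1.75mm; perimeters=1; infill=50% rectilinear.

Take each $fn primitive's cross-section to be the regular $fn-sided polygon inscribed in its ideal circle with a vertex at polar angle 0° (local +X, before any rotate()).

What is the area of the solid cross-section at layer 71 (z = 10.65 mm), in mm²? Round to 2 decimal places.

131.88 mm²

At z = 10.65 mm: the cylinder: section is a regular 32-gon, circumradius r=6.5 (area = (32/2)·6.500²·sin(360°/32) = 131.88 mm²). Overall, the cross-section is a single solid region. Net area = 131.88 mm².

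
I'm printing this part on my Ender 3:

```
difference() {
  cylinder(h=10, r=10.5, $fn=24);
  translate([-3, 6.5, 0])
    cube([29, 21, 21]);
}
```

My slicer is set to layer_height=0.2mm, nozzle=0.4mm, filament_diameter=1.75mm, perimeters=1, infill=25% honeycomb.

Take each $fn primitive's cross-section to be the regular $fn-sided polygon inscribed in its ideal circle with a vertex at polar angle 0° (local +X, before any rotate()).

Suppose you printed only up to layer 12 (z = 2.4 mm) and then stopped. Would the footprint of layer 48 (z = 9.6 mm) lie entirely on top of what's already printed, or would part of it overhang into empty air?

entirely on top

Compare the two slices. At z = 2.4: the cylinder: section is a regular 24-gon, circumradius r=10.5 (area = (24/2)·10.500²·sin(360°/24) = 342.42 mm²); the cube at (-3, 6.5) (footprint 29×21) is included at this height (area 609.00 mm²); Taking the first minus the rest: starting from the r=10.5 cylinder (342.42 mm²), the 29×21 cube at (-3, 6.5) partially overlaps it — only the 33.83 mm² overlap (of its 609.00 mm²) is removed, clipping the outline — area = 308.59 mm². At z = 9.6: the r=10.5 cylinder contributes a regular 24-gon of circumradius 10.5 (area = (24/2)·10.500²·sin(360°/24) = 342.42 mm²); the 29×21 cube at (-3, 6.5) contributes its full rectangle (area 609.00 mm²); Subtracting the remaining from the first: starting from the r=10.5 cylinder (342.42 mm²), the 29×21 cube at (-3, 6.5) partially overlaps it — only the 33.83 mm² overlap (of its 609.00 mm²) is removed, clipping the outline — area = 308.59 mm². Checking containment: the cross-section at z = 9.6 is a subset of the cross-section at z = 2.4.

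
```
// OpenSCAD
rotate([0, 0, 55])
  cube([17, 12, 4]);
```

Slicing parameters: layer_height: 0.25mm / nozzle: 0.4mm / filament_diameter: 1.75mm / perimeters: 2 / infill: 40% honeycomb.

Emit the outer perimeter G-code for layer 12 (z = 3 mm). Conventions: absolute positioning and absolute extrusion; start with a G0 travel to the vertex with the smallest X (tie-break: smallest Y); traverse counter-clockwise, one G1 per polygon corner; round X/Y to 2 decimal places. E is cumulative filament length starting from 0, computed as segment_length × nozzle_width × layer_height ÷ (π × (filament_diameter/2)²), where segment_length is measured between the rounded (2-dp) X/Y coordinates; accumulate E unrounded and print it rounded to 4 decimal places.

G0 X-9.83 Y6.88 Z3.00
G1 X0.00 Y0.00 E0.4988
G1 X9.75 Y13.93 E1.2057
G1 X-0.08 Y20.81 E1.7046
G1 X-9.83 Y6.88 E2.4115

At z = 3 mm: the cube is present — its section is the full 17×12 rectangle; (rotated 55° about Z; rotation is an isometry so areas/perimeters/island counts are preserved). The outline is a single polygon with 4 vertices. Extrusion per mm of travel: 0.4 × 0.25 / (π × 0.875²) = 0.041575. Accumulating E over each segment gives final E = 2.4115.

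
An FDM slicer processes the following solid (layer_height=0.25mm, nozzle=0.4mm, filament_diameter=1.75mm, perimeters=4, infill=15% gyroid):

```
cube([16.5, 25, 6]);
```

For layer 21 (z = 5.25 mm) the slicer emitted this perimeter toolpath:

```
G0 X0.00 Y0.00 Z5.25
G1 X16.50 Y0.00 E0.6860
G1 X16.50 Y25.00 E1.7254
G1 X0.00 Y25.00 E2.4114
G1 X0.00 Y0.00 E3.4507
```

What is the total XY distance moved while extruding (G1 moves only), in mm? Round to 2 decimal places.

83.00 mm

Sum the Euclidean lengths of each G1 segment: total = 83.00 mm.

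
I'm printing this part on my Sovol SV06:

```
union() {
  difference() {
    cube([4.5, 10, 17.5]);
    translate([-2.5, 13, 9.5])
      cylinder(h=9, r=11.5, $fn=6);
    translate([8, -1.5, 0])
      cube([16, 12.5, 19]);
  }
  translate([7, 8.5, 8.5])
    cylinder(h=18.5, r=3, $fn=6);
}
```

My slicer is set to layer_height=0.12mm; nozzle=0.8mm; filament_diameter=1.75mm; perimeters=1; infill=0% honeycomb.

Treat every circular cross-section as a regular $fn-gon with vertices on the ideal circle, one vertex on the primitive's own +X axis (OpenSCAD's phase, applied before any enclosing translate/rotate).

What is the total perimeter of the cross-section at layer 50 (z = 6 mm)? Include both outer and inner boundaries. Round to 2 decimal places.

At z = 6 mm: the 4.5×10 cube contributes its full rectangle (perimeter 29.00 mm); the cylinder at (-2.5, 13) does not reach this height (z outside [9.5, 18.5]); the cube at (8, -1.5) (footprint 16×12.5) is included at this height (perimeter 57.00 mm); After the difference (first − rest): starting from the 4.5×10 cube, the 16×12.5 cube at (8, -1.5) misses the remaining region (no effect) — boundary = 29.00 mm; the cylinder at (7, 8.5) is absent (z outside [8.5, 27]); Merging all regions: only that combined region is present, so the union is just that shape — boundary = 29.00 mm. Overall, the cross-section is a single solid region. Total boundary length (outer) = 29.00 mm.

29.00 mm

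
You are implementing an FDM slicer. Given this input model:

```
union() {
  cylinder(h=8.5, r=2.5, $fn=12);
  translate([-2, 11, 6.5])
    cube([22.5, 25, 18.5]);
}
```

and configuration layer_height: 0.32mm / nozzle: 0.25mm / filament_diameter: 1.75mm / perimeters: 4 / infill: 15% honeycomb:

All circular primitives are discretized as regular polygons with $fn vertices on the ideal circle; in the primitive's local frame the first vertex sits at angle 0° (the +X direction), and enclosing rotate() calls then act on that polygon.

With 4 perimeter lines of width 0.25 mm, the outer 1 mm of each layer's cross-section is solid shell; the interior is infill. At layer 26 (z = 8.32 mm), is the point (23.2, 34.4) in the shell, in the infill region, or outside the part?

outside

At z = 8.32 mm: the r=2.5 cylinder contributes a regular 12-gon of circumradius 2.5; the cube at (-2, 11) (footprint 22.5×25) is included at this height; Combining (union): the 2 present regions are separate (no shared area or edge), so areas and boundary lengths simply add and each stays a separate island — 2 connected regions. Overall, the cross-section has 2 separate islands. The nearest boundary edge runs (20.50, 36.00)→(20.50, 11.00); distance from the point to it = 2.70 mm. The point is not inside any of the regions above, so it lies outside the cross-section (2.70 mm from the nearest boundary).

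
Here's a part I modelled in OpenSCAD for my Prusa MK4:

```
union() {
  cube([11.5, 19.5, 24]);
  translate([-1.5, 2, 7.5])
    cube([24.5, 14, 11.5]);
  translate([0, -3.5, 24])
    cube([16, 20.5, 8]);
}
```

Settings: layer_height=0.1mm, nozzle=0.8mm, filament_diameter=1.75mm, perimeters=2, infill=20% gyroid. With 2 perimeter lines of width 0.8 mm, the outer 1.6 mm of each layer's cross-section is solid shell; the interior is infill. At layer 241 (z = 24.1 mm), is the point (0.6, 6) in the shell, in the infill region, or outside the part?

At z = 24.1 mm: the cube does not reach this height (z outside [0, 24]); the cube at (-1.5, 2) does not reach this height (z outside [7.5, 19]); the 16×20.5 cube at (0, -3.5) contributes its full rectangle; Taking the union: only the 16×20.5 cube at (0, -3.5) is present, so the union is just that shape — 1 connected region. Overall, the cross-section is a single solid region. The nearest boundary edge runs (0.00, 17.00)→(0.00, -3.50); distance from the point to it = 0.60 mm. The point is inside the cross-section, 0.60 mm from the nearest boundary — within the 1.6 mm shell band (2 × 0.8).

shell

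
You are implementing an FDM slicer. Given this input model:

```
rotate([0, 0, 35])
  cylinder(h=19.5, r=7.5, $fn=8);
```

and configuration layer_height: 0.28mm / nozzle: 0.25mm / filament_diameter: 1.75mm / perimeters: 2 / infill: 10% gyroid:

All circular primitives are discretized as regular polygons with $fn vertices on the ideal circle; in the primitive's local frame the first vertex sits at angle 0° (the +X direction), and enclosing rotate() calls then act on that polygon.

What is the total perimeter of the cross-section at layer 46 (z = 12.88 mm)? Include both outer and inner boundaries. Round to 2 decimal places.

45.92 mm

At z = 12.88 mm: the r=7.5 cylinder gives a regular 8-gon of circumradius 7.5 (constant along its height) (perimeter = 2·8·7.500·sin(180°/8) = 45.92 mm); (rotated 35° about Z; rotation is an isometry so areas/perimeters/island counts are preserved). Overall, the cross-section is a single solid region. Total boundary length (outer) = 45.92 mm.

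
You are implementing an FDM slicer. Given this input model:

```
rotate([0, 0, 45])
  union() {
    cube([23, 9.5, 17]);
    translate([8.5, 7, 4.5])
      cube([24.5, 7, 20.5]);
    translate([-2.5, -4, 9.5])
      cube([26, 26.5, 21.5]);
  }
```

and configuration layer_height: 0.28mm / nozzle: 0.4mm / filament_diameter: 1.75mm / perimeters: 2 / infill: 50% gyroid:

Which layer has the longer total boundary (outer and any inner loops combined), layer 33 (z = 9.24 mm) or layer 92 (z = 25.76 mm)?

layer 92 (z = 25.76 mm)

Layer 33 (z = 9.24): the cube is present — its section is the full 23×9.5 rectangle (perimeter 65.00 mm); the 24.5×7 cube at (8.5, 7) contributes its full rectangle (perimeter 63.00 mm); the cube at (-2.5, -4) is not intersected at this z (z outside [9.5, 31]); Merging all regions: the regions partially overlap (shared area 36.25 mm²), so the edge portions inside another operand are dropped and the merged outline is re-measured after clipping — boundary = 94.00 mm; (whole slice rotated 45° about Z — lengths, areas and connectivity unchanged). So its perimeter = 94.00 mm. Layer 92 (z = 25.76): the cube is not intersected at this z (z outside [0, 17]); the cube at (8.5, 7) is not intersected at this z (z outside [4.5, 25]); the 26×26.5 cube at (-2.5, -4) contributes its full rectangle (perimeter 105.00 mm); Combining (union): only the 26×26.5 cube at (-2.5, -4) is present, so the union is just that shape — boundary = 105.00 mm; (rotated 45° about Z; rotation is an isometry so areas/perimeters/island counts are preserved). So its perimeter = 105.00 mm. Layer 92 is larger (105.00 vs 94.00 mm).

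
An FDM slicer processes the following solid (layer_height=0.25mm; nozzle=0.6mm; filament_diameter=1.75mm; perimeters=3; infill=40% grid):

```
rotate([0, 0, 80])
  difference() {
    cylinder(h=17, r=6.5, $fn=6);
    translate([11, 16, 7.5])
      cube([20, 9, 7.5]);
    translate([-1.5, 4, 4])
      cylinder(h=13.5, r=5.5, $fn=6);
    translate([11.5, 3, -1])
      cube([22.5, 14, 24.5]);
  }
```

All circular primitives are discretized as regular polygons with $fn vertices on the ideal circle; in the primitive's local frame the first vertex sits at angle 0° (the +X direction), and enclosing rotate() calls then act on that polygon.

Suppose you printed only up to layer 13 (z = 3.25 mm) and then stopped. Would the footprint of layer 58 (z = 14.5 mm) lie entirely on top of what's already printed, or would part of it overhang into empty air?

Compare the two slices. At z = 3.25: the r=6.5 cylinder contributes a regular 6-gon of circumradius 6.5 (area = (6/2)·6.500²·sin(360°/6) = 109.77 mm²); the cube at (11, 16) does not reach this height (z outside [7.5, 15]); the cylinder at (-1.5, 4) does not reach this height (z outside [4, 17.5]); the cube at (11.5, 3) (footprint 22.5×14) is included at this height (area 315.00 mm²); Subtracting the remaining from the first: starting from the r=6.5 cylinder (109.77 mm²), the 22.5×14 cube at (11.5, 3) misses the remaining region (no effect) — area = 109.77 mm²; (rotated 80° about Z; rotation is an isometry so areas/perimeters/island counts are preserved). At z = 14.5: the r=6.5 cylinder contributes a regular 6-gon of circumradius 6.5 (area = (6/2)·6.500²·sin(360°/6) = 109.77 mm²); the cube at (11, 16) (footprint 20×9) is included at this height (area 180.00 mm²); the r=5.5 cylinder at (-1.5, 4) contributes a regular 6-gon of circumradius 5.5 (area = (6/2)·5.500²·sin(360°/6) = 78.59 mm²); the cube at (11.5, 3) is present — its section is the full 22.5×14 rectangle (area 315.00 mm²); After the difference (first − rest): starting from the r=6.5 cylinder (109.77 mm²), the 20×9 cube at (11, 16) misses the remaining region (no effect); the r=5.5 cylinder at (-1.5, 4) partially overlaps it — only the 47.69 mm² overlap (of its 78.59 mm²) is removed, clipping the outline; the 22.5×14 cube at (11.5, 3) misses the remaining region (no effect) — area = 62.08 mm²; (whole slice rotated 80° about Z — lengths, areas and connectivity unchanged). Checking containment: the cross-section at z = 14.5 is a subset of the cross-section at z = 3.25.

entirely on top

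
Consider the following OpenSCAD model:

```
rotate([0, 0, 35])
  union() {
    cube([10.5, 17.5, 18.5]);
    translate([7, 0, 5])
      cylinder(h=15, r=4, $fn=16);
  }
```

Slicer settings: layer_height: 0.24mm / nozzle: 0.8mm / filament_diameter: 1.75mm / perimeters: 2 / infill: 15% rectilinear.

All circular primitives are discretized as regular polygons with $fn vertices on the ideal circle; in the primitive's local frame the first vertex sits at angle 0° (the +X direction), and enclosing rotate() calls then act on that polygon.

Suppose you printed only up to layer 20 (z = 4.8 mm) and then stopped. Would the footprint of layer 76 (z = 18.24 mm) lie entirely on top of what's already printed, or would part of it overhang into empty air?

Compare the two slices. At z = 4.8: the 10.5×17.5 cube contributes its full rectangle (area 183.75 mm²); the cylinder at (7, 0) does not reach this height (z outside [5, 20]); Merging all regions: only the 10.5×17.5 cube is present, so the union is just that shape — area = 183.75 mm²; (rotated 35° about Z; rotation is an isometry so areas/perimeters/island counts are preserved). At z = 18.24: the cube (footprint 10.5×17.5) is included at this height (area 183.75 mm²); the cylinder at (7, 0): section is a regular 16-gon, circumradius r=4 (area = (16/2)·4.000²·sin(360°/16) = 48.98 mm²); Merging all regions: the regions partially overlap — summed areas 232.73 mm² minus the doubly-counted overlap 23.93 mm² gives 208.80 mm² — area = 208.80 mm²; (whole slice rotated 35° about Z — lengths, areas and connectivity unchanged). Checking containment: at z = 18.24 the cross-section extends beyond the z = 4.8 cross-section by about 25.05 mm².

part overhangs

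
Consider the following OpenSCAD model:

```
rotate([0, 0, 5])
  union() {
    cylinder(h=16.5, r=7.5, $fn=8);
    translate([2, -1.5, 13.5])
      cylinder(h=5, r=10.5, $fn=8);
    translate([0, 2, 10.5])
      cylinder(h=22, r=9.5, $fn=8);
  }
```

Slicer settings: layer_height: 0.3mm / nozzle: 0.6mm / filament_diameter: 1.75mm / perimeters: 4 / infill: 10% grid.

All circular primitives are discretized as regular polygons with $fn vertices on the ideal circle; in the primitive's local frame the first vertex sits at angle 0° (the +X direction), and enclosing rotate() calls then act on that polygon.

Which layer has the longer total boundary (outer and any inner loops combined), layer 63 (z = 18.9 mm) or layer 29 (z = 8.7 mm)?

Layer 63 (z = 18.9): the cylinder is not intersected at this z (z outside [0, 16.5]); the cylinder at (2, -1.5) does not reach this height (z outside [13.5, 18.5]); the r=9.5 cylinder at (0, 2) contributes a regular 8-gon of circumradius 9.5 (perimeter = 2·8·9.500·sin(180°/8) = 58.17 mm); Merging all regions: only the r=9.5 cylinder at (0, 2) is present, so the union is just that shape — boundary = 58.17 mm; (rotated 5° about Z; rotation is an isometry so areas/perimeters/island counts are preserved). So its perimeter = 58.17 mm. Layer 29 (z = 8.7): the r=7.5 cylinder gives a regular 8-gon of circumradius 7.5 (constant along its height) (perimeter = 2·8·7.500·sin(180°/8) = 45.92 mm); the cylinder at (2, -1.5) does not reach this height (z outside [13.5, 18.5]); the cylinder at (0, 2) is not intersected at this z (z outside [10.5, 32.5]); Combining (union): only the r=7.5 cylinder is present, so the union is just that shape — boundary = 45.92 mm; (whole slice rotated 5° about Z — lengths, areas and connectivity unchanged). So its perimeter = 45.92 mm. Layer 63 is larger (58.17 vs 45.92 mm).

layer 63 (z = 18.9 mm)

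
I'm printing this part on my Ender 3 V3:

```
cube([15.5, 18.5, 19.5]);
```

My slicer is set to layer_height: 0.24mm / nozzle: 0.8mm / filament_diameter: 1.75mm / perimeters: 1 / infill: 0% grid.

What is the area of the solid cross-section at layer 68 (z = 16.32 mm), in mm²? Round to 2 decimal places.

At z = 16.32 mm: the cube (footprint 15.5×18.5) is included at this height (area 286.75 mm²). Overall, the cross-section is a single solid region. Net area = 286.75 mm².

286.75 mm²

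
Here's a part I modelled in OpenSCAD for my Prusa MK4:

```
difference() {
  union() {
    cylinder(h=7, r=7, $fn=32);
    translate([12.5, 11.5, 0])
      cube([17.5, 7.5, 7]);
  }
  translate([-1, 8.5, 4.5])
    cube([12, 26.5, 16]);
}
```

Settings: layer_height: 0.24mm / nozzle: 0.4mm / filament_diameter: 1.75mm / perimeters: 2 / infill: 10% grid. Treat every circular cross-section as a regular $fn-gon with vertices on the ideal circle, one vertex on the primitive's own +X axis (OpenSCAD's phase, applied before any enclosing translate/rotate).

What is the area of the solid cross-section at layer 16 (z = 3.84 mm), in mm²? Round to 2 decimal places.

At z = 3.84 mm: the cylinder: section is a regular 32-gon, circumradius r=7 (area = (32/2)·7.000²·sin(360°/32) = 152.95 mm²); the cube at (12.5, 11.5) (footprint 17.5×7.5) is included at this height (area 131.25 mm²); Combining (union): the 2 present regions are separate (no shared area or edge), so areas and boundary lengths simply add and each stays a separate island — area = 284.20 mm²; the cube at (-1, 8.5) is not intersected at this z (z outside [4.5, 20.5]); After the difference (first − rest): none of the subtracted shapes is present at this height, so that combined region is unchanged — area = 284.20 mm². Overall, the cross-section has 2 separate islands. Net area = 284.20 mm².

284.20 mm²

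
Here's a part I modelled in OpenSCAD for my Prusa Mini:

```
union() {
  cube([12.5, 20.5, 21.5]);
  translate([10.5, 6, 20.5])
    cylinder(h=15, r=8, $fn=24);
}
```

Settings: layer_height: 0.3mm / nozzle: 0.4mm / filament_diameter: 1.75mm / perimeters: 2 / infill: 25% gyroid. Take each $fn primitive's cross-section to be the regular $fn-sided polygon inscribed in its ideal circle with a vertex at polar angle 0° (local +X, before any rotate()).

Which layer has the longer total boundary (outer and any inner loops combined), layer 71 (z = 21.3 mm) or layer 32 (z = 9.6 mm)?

layer 71 (z = 21.3 mm)

Layer 71 (z = 21.3): the 12.5×20.5 cube contributes its full rectangle (perimeter 66.00 mm); the r=8 cylinder at (10.5, 6) gives a regular 24-gon of circumradius 8 (constant along its height) (perimeter = 2·24·8.000·sin(180°/24) = 50.12 mm); Taking the union: the regions partially overlap (shared area 120.14 mm²), so the edge portions inside another operand are dropped and the merged outline is re-measured after clipping — boundary = 73.80 mm. So its perimeter = 73.80 mm. Layer 32 (z = 9.6): the cube is present — its section is the full 12.5×20.5 rectangle (perimeter 66.00 mm); the cylinder at (10.5, 6) does not reach this height (z outside [20.5, 35.5]); Taking the union: only the 12.5×20.5 cube is present, so the union is just that shape — boundary = 66.00 mm. So its perimeter = 66.00 mm. Layer 71 is larger (73.80 vs 66.00 mm).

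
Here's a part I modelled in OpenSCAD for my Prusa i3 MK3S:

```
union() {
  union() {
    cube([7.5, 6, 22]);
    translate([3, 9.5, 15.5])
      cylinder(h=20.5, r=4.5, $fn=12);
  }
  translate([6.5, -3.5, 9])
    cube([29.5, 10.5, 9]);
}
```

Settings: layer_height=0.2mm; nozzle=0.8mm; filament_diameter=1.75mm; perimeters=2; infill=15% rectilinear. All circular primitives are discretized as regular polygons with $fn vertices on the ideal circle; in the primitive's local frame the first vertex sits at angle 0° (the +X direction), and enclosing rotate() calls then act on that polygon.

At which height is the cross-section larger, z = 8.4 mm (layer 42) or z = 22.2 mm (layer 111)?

Layer 42 (z = 8.4): the 7.5×6 cube contributes its full rectangle (area 45.00 mm²); the cylinder at (3, 9.5) is not intersected at this z (z outside [15.5, 36]); Taking the union: only the 7.5×6 cube is present, so the union is just that shape — area = 45.00 mm²; the cube at (6.5, -3.5) is not intersected at this z (z outside [9, 18]); Combining (union): only that combined region is present, so the union is just that shape — area = 45.00 mm². So its area = 45.00 mm². Layer 111 (z = 22.2): the cube is absent (z outside [0, 22]); the cylinder at (3, 9.5): section is a regular 12-gon, circumradius r=4.5 (area = (12/2)·4.500²·sin(360°/12) = 60.75 mm²); Combining (union): only the r=4.5 cylinder at (3, 9.5) is present, so the union is just that shape — area = 60.75 mm²; the cube at (6.5, -3.5) is absent (z outside [9, 18]); Combining (union): only the result so far is present, so the union is just that shape — area = 60.75 mm². So its area = 60.75 mm². Layer 111 is larger (60.75 vs 45.00 mm²).

layer 111 (z = 22.2 mm)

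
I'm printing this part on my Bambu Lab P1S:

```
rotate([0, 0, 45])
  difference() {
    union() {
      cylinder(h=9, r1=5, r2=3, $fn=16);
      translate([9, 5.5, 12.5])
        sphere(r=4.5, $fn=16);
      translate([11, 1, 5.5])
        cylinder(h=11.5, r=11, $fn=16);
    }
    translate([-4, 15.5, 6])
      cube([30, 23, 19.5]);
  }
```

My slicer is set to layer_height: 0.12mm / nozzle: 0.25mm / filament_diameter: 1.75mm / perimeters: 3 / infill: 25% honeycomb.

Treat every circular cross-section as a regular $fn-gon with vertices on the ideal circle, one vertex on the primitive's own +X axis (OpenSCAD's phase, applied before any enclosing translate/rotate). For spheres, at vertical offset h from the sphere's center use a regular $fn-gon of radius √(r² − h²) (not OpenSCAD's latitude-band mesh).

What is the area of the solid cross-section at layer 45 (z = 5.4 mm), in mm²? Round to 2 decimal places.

At z = 5.4 mm: the cone (r1=5→r2=3) has section circumradius 3.800 here — a regular 16-gon (area = (16/2)·3.800²·sin(360°/16) = 44.21 mm²); the sphere at (9, 5.5) does not reach this height (|z−center|=7.100 > r=4.5); the cylinder at (11, 1) does not reach this height (z outside [5.5, 17]); Merging all regions: only the cone is present, so the union is just that shape — area = 44.21 mm²; the cube at (-4, 15.5) is not intersected at this z (z outside [6, 25.5]); Taking the first minus the rest: none of the subtracted shapes is present at this height, so that combined region is unchanged — area = 44.21 mm²; (rotated 45° about Z; rotation is an isometry so areas/perimeters/island counts are preserved). Overall, the cross-section is a single solid region. Net area = 44.21 mm².

44.21 mm²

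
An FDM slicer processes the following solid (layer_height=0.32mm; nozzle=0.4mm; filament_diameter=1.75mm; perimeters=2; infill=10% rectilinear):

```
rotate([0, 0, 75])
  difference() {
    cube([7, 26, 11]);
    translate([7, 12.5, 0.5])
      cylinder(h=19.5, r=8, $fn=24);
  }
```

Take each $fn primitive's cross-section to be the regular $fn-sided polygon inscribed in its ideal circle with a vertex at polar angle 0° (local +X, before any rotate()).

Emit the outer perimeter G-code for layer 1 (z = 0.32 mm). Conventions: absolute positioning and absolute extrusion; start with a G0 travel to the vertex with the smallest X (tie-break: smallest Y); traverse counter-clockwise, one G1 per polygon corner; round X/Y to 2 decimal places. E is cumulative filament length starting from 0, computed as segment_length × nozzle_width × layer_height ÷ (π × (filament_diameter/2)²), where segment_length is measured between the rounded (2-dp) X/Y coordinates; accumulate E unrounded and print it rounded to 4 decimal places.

At z = 0.32 mm: the cube (footprint 7×26) is included at this height; the cylinder at (7, 12.5) is not intersected at this z (z outside [0.5, 20]); After the difference (first − rest): none of the subtracted shapes is present at this height, so the 7×26 cube is unchanged — 1 connected region; (whole slice rotated 75° about Z — lengths, areas and connectivity unchanged). The outline is a single polygon with 4 vertices. Extrusion per mm of travel: 0.4 × 0.32 / (π × 0.875²) = 0.053216. Accumulating E over each segment gives final E = 3.5117.

G0 X-25.11 Y6.73 Z0.32
G1 X0.00 Y0.00 E1.3834
G1 X1.81 Y6.76 E1.7558
G1 X-23.30 Y13.49 E3.1393
G1 X-25.11 Y6.73 E3.5117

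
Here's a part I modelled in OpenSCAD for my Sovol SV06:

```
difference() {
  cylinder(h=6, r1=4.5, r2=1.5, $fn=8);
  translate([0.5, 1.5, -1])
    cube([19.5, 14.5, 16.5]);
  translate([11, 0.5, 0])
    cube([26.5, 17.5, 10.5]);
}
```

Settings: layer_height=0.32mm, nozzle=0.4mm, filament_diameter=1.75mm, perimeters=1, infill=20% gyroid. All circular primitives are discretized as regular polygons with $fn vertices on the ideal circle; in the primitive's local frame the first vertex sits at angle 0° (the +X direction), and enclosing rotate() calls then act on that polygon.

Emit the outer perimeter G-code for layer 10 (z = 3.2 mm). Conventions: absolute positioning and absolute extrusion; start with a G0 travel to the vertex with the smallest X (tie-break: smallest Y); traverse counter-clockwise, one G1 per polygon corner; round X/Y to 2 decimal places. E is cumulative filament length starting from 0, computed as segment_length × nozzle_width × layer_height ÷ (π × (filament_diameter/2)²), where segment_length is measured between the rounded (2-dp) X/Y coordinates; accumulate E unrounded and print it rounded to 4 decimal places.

At z = 3.2 mm: the cone (r1=4.5→r2=1.5) has section circumradius 2.900 here — a regular 8-gon; the cube at (0.5, 1.5) is present — its section is the full 19.5×14.5 rectangle; the cube at (11, 0.5) (footprint 26.5×17.5) is included at this height; Subtracting the remaining from the first: starting from the cone, the 19.5×14.5 cube at (0.5, 1.5) partially overlaps it — only the 1.41 mm² overlap (of its 282.75 mm²) is removed, clipping the outline; the 26.5×17.5 cube at (11, 0.5) misses the remaining region (no effect) — 1 connected region. The outline is a single polygon with 10 vertices. Extrusion per mm of travel: 0.4 × 0.32 / (π × 0.875²) = 0.053216. Accumulating E over each segment gives final E = 0.9819.

G0 X-2.90 Y0.00 Z3.20
G1 X-2.05 Y-2.05 E0.1181
G1 X0.00 Y-2.90 E0.2362
G1 X2.05 Y-2.05 E0.3543
G1 X2.90 Y0.00 E0.4724
G1 X2.28 Y1.50 E0.5588
G1 X0.50 Y1.50 E0.6535
G1 X0.50 Y2.69 E0.7168
G1 X0.00 Y2.90 E0.7457
G1 X-2.05 Y2.05 E0.8638
G1 X-2.90 Y0.00 E0.9819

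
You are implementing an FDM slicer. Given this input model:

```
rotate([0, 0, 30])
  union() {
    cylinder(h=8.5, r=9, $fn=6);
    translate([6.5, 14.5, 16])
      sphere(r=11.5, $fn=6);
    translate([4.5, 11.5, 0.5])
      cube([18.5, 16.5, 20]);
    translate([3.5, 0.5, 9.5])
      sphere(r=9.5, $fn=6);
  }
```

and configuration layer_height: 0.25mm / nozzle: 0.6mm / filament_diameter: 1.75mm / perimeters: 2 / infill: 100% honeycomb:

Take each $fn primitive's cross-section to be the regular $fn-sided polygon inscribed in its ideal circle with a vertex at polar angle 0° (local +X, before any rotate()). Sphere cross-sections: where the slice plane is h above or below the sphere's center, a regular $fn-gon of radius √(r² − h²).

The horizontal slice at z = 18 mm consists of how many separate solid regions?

2

At z = 18 mm: the cylinder is not intersected at this z (z outside [0, 8.5]); the sphere at (6.5, 14.5): section is a regular 6-gon, circumradius = √(r²−h²) = √(11.5²−2²) = 11.325; the 18.5×16.5 cube at (4.5, 11.5) contributes its full rectangle; the sphere at (3.5, 0.5): section is a regular 6-gon, circumradius = √(r²−h²) = √(9.5²−8.5²) = 4.243; Merging all regions: the regions partially overlap (shared area 140.29 mm²), so overlapping operands fuse into one piece — 2 connected regions; (rotated 30° about Z; rotation is an isometry so areas/perimeters/island counts are preserved). The result has 2 disconnected regions.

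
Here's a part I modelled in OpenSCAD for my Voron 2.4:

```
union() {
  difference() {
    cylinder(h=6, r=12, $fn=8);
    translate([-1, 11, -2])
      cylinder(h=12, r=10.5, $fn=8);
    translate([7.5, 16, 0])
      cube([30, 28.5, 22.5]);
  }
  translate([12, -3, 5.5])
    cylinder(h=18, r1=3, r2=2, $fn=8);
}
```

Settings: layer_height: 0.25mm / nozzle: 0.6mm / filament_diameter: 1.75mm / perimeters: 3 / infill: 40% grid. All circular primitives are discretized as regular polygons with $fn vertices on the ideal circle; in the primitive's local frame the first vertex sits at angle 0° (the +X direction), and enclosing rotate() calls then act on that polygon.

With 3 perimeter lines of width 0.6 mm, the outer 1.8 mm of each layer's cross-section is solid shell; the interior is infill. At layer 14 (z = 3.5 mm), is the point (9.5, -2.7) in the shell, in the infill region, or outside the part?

shell

At z = 3.5 mm: the r=12 cylinder gives a regular 8-gon of circumradius 12 (constant along its height); the cylinder at (-1, 11): section is a regular 8-gon, circumradius r=10.5; the cube at (7.5, 16) (footprint 30×28.5) is included at this height; Taking the first minus the rest: starting from the r=12 cylinder, the r=10.5 cylinder at (-1, 11) partially overlaps it — only the 133.20 mm² overlap (of its 311.83 mm²) is removed, clipping the outline; the 30×28.5 cube at (7.5, 16) misses the remaining region (no effect) — 1 connected region; the cone at (12, -3) is not intersected at this z (z outside [5.5, 23.5]); Merging all regions: only the result so far is present, so the union is just that shape — 1 connected region. Overall, the cross-section is a single solid region. The nearest boundary edge runs (12.00, 0.00)→(8.49, -8.49); distance from the point to it = 1.28 mm. The point is inside the cross-section, 1.28 mm from the nearest boundary — within the 1.8 mm shell band (3 × 0.6).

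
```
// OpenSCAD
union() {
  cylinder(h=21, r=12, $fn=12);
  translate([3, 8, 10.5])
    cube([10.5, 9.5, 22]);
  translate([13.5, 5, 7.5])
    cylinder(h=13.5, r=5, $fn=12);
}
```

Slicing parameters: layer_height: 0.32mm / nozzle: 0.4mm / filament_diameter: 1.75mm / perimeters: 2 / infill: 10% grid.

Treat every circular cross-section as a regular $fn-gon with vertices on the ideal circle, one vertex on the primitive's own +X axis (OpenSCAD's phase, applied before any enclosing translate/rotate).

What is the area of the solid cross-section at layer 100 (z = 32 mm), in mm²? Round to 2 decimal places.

99.75 mm²

At z = 32 mm: the cylinder is not intersected at this z (z outside [0, 21]); the cube at (3, 8) is present — its section is the full 10.5×9.5 rectangle (area 99.75 mm²); the cylinder at (13.5, 5) does not reach this height (z outside [7.5, 21]); Merging all regions: only the 10.5×9.5 cube at (3, 8) is present, so the union is just that shape — area = 99.75 mm². Overall, the cross-section is a single solid region. Net area = 99.75 mm².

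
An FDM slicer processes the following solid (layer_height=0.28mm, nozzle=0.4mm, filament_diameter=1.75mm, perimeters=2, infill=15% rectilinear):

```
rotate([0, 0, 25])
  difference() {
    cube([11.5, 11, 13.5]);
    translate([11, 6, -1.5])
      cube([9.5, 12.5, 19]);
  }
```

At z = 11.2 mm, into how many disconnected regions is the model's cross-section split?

1

At z = 11.2 mm: the cube is present — its section is the full 11.5×11 rectangle; the cube at (11, 6) (footprint 9.5×12.5) is included at this height; Taking the first minus the rest: starting from the 11.5×11 cube, the 9.5×12.5 cube at (11, 6) partially overlaps it — only the 2.50 mm² overlap (of its 118.75 mm²) is removed, clipping the outline — 1 connected region; (rotated 25° about Z; rotation is an isometry so areas/perimeters/island counts are preserved). The result has 1 disconnected region.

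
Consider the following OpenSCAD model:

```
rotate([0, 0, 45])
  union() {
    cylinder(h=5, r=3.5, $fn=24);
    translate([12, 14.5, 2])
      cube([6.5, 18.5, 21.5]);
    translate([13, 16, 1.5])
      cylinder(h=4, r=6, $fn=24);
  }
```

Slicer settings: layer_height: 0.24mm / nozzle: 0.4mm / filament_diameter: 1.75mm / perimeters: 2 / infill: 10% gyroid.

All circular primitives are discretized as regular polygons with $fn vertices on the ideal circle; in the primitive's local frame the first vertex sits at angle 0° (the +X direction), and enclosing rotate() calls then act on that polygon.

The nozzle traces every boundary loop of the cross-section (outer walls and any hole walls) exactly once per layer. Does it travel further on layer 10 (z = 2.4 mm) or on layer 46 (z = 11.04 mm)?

layer 10 (z = 2.4 mm)

Layer 10 (z = 2.4): the cylinder: section is a regular 24-gon, circumradius r=3.5 (perimeter = 2·24·3.500·sin(180°/24) = 21.93 mm); the cube at (12, 14.5) (footprint 6.5×18.5) is included at this height (perimeter 50.00 mm); the cylinder at (13, 16): section is a regular 24-gon, circumradius r=6 (perimeter = 2·24·6.000·sin(180°/24) = 37.59 mm); Merging all regions: the regions partially overlap (shared area 42.91 mm²), so the edge portions inside another operand are dropped and the merged outline is re-measured after clipping — boundary = 83.82 mm; (rotated 45° about Z; rotation is an isometry so areas/perimeters/island counts are preserved). So its perimeter = 83.82 mm. Layer 46 (z = 11.04): the cylinder is absent (z outside [0, 5]); the cube at (12, 14.5) is present — its section is the full 6.5×18.5 rectangle (perimeter 50.00 mm); the cylinder at (13, 16) is not intersected at this z (z outside [1.5, 5.5]); Combining (union): only the 6.5×18.5 cube at (12, 14.5) is present, so the union is just that shape — boundary = 50.00 mm; (rotated 45° about Z; rotation is an isometry so areas/perimeters/island counts are preserved). So its perimeter = 50.00 mm. Layer 10 is larger (83.82 vs 50.00 mm).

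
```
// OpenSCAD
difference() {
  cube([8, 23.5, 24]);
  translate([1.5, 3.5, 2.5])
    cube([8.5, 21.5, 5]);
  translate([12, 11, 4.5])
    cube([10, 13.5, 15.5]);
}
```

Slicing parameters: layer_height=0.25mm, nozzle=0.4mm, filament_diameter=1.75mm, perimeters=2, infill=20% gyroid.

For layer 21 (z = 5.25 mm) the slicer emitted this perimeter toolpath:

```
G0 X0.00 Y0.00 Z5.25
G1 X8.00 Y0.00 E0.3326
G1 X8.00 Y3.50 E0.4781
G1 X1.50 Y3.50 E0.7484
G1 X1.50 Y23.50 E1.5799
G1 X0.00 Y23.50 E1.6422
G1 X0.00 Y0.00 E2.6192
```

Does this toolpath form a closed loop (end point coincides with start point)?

Start point (G0): (0.00, 0.00). End point (last G1): the path returns to the start — closed.

yes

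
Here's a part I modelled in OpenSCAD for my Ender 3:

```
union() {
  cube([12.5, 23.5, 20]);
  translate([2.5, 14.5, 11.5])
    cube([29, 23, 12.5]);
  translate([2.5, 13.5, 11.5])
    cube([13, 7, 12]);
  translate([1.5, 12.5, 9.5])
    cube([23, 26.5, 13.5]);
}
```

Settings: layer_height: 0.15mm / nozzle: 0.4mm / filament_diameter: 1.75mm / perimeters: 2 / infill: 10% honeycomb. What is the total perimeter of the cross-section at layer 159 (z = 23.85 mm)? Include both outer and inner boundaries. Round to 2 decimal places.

At z = 23.85 mm: the cube does not reach this height (z outside [0, 20]); the cube at (2.5, 14.5) (footprint 29×23) is included at this height (perimeter 104.00 mm); the cube at (2.5, 13.5) is not intersected at this z (z outside [11.5, 23.5]); the cube at (1.5, 12.5) is absent (z outside [9.5, 23]); Merging all regions: only the 29×23 cube at (2.5, 14.5) is present, so the union is just that shape — boundary = 104.00 mm. Overall, the cross-section is a single solid region. Total boundary length (outer) = 104.00 mm.

104.00 mm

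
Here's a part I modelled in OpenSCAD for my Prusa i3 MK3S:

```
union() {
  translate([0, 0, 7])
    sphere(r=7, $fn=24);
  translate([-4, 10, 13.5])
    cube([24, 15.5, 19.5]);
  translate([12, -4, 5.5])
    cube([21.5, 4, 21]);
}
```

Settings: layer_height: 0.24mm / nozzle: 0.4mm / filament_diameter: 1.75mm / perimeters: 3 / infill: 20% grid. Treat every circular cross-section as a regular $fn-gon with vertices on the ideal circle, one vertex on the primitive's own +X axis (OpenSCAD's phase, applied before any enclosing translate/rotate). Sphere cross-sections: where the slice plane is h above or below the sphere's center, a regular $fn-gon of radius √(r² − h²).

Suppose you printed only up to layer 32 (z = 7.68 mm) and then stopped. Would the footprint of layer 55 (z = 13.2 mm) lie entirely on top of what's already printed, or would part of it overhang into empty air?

entirely on top

Compare the two slices. At z = 7.68: the sphere: section is a regular 24-gon, circumradius = √(r²−h²) = √(7²−0.68²) = 6.967 (area = (24/2)·6.967²·sin(360°/24) = 150.75 mm²); the cube at (-4, 10) does not reach this height (z outside [13.5, 33]); the cube at (12, -4) (footprint 21.5×4) is included at this height (area 86.00 mm²); Combining (union): the 2 present regions are separate (no shared area or edge), so areas and boundary lengths simply add and each stays a separate island — area = 236.75 mm². At z = 13.2: the r=7 sphere slices to a regular 24-gon of circumradius 3.250 (√(r²−h²) with h=6.2 from center) (area = (24/2)·3.250²·sin(360°/24) = 32.80 mm²); the cube at (-4, 10) is not intersected at this z (z outside [13.5, 33]); the cube at (12, -4) is present — its section is the full 21.5×4 rectangle (area 86.00 mm²); Taking the union: the 2 present regions are separate (no shared area or edge), so areas and boundary lengths simply add and each stays a separate island — area = 118.80 mm². Checking containment: the cross-section at z = 13.2 is a subset of the cross-section at z = 7.68.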